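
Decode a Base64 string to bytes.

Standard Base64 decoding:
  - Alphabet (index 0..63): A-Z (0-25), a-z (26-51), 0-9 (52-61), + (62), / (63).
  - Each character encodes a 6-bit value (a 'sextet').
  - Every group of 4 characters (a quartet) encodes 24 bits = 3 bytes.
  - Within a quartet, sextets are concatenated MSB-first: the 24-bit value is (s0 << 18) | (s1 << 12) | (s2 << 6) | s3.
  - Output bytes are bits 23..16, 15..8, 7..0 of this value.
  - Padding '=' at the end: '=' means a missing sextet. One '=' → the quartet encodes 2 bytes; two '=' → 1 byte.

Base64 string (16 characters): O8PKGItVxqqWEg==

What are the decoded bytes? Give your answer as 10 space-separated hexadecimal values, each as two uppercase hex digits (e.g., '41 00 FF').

Answer: 3B C3 CA 18 8B 55 C6 AA 96 12

Derivation:
After char 0 ('O'=14): chars_in_quartet=1 acc=0xE bytes_emitted=0
After char 1 ('8'=60): chars_in_quartet=2 acc=0x3BC bytes_emitted=0
After char 2 ('P'=15): chars_in_quartet=3 acc=0xEF0F bytes_emitted=0
After char 3 ('K'=10): chars_in_quartet=4 acc=0x3BC3CA -> emit 3B C3 CA, reset; bytes_emitted=3
After char 4 ('G'=6): chars_in_quartet=1 acc=0x6 bytes_emitted=3
After char 5 ('I'=8): chars_in_quartet=2 acc=0x188 bytes_emitted=3
After char 6 ('t'=45): chars_in_quartet=3 acc=0x622D bytes_emitted=3
After char 7 ('V'=21): chars_in_quartet=4 acc=0x188B55 -> emit 18 8B 55, reset; bytes_emitted=6
After char 8 ('x'=49): chars_in_quartet=1 acc=0x31 bytes_emitted=6
After char 9 ('q'=42): chars_in_quartet=2 acc=0xC6A bytes_emitted=6
After char 10 ('q'=42): chars_in_quartet=3 acc=0x31AAA bytes_emitted=6
After char 11 ('W'=22): chars_in_quartet=4 acc=0xC6AA96 -> emit C6 AA 96, reset; bytes_emitted=9
After char 12 ('E'=4): chars_in_quartet=1 acc=0x4 bytes_emitted=9
After char 13 ('g'=32): chars_in_quartet=2 acc=0x120 bytes_emitted=9
Padding '==': partial quartet acc=0x120 -> emit 12; bytes_emitted=10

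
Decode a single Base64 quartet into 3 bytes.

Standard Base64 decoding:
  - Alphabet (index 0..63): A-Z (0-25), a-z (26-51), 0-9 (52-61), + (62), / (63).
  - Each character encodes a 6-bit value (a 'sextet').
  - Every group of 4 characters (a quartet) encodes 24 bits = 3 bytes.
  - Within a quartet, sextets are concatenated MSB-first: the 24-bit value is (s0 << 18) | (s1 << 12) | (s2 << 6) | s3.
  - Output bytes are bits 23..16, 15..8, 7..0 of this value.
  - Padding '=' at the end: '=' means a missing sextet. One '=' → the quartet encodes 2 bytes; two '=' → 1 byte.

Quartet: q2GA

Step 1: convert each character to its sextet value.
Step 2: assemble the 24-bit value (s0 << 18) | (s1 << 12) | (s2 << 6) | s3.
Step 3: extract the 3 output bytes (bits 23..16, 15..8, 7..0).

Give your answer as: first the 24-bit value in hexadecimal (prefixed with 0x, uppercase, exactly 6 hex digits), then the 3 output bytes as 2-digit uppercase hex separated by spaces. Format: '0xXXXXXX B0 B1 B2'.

Sextets: q=42, 2=54, G=6, A=0
24-bit: (42<<18) | (54<<12) | (6<<6) | 0
      = 0xA80000 | 0x036000 | 0x000180 | 0x000000
      = 0xAB6180
Bytes: (v>>16)&0xFF=AB, (v>>8)&0xFF=61, v&0xFF=80

Answer: 0xAB6180 AB 61 80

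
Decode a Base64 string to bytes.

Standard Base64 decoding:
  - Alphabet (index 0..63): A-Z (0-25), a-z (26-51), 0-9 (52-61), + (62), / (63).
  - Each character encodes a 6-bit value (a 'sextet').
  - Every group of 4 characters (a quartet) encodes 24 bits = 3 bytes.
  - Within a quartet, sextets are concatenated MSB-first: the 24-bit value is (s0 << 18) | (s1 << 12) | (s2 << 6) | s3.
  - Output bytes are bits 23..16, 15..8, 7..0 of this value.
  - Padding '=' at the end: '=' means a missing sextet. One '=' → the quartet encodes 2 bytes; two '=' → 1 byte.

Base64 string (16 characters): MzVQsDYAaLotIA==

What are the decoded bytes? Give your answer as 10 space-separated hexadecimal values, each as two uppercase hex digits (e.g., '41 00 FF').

Answer: 33 35 50 B0 36 00 68 BA 2D 20

Derivation:
After char 0 ('M'=12): chars_in_quartet=1 acc=0xC bytes_emitted=0
After char 1 ('z'=51): chars_in_quartet=2 acc=0x333 bytes_emitted=0
After char 2 ('V'=21): chars_in_quartet=3 acc=0xCCD5 bytes_emitted=0
After char 3 ('Q'=16): chars_in_quartet=4 acc=0x333550 -> emit 33 35 50, reset; bytes_emitted=3
After char 4 ('s'=44): chars_in_quartet=1 acc=0x2C bytes_emitted=3
After char 5 ('D'=3): chars_in_quartet=2 acc=0xB03 bytes_emitted=3
After char 6 ('Y'=24): chars_in_quartet=3 acc=0x2C0D8 bytes_emitted=3
After char 7 ('A'=0): chars_in_quartet=4 acc=0xB03600 -> emit B0 36 00, reset; bytes_emitted=6
After char 8 ('a'=26): chars_in_quartet=1 acc=0x1A bytes_emitted=6
After char 9 ('L'=11): chars_in_quartet=2 acc=0x68B bytes_emitted=6
After char 10 ('o'=40): chars_in_quartet=3 acc=0x1A2E8 bytes_emitted=6
After char 11 ('t'=45): chars_in_quartet=4 acc=0x68BA2D -> emit 68 BA 2D, reset; bytes_emitted=9
After char 12 ('I'=8): chars_in_quartet=1 acc=0x8 bytes_emitted=9
After char 13 ('A'=0): chars_in_quartet=2 acc=0x200 bytes_emitted=9
Padding '==': partial quartet acc=0x200 -> emit 20; bytes_emitted=10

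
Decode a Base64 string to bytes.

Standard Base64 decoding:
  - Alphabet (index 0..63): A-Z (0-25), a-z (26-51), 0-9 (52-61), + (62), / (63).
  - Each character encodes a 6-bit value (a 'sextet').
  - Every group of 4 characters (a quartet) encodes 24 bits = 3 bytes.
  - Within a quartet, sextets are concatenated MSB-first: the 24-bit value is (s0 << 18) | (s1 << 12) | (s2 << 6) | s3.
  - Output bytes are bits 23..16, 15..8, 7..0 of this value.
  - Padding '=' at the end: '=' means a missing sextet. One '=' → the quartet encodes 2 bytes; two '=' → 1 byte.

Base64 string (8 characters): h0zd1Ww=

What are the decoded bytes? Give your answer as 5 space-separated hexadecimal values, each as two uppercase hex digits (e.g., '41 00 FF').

Answer: 87 4C DD D5 6C

Derivation:
After char 0 ('h'=33): chars_in_quartet=1 acc=0x21 bytes_emitted=0
After char 1 ('0'=52): chars_in_quartet=2 acc=0x874 bytes_emitted=0
After char 2 ('z'=51): chars_in_quartet=3 acc=0x21D33 bytes_emitted=0
After char 3 ('d'=29): chars_in_quartet=4 acc=0x874CDD -> emit 87 4C DD, reset; bytes_emitted=3
After char 4 ('1'=53): chars_in_quartet=1 acc=0x35 bytes_emitted=3
After char 5 ('W'=22): chars_in_quartet=2 acc=0xD56 bytes_emitted=3
After char 6 ('w'=48): chars_in_quartet=3 acc=0x355B0 bytes_emitted=3
Padding '=': partial quartet acc=0x355B0 -> emit D5 6C; bytes_emitted=5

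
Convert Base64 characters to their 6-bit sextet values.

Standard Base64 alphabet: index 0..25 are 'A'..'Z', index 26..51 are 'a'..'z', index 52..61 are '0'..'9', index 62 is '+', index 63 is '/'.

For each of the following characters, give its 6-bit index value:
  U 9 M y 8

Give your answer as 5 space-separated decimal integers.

Answer: 20 61 12 50 60

Derivation:
'U': A..Z range, ord('U') − ord('A') = 20
'9': 0..9 range, 52 + ord('9') − ord('0') = 61
'M': A..Z range, ord('M') − ord('A') = 12
'y': a..z range, 26 + ord('y') − ord('a') = 50
'8': 0..9 range, 52 + ord('8') − ord('0') = 60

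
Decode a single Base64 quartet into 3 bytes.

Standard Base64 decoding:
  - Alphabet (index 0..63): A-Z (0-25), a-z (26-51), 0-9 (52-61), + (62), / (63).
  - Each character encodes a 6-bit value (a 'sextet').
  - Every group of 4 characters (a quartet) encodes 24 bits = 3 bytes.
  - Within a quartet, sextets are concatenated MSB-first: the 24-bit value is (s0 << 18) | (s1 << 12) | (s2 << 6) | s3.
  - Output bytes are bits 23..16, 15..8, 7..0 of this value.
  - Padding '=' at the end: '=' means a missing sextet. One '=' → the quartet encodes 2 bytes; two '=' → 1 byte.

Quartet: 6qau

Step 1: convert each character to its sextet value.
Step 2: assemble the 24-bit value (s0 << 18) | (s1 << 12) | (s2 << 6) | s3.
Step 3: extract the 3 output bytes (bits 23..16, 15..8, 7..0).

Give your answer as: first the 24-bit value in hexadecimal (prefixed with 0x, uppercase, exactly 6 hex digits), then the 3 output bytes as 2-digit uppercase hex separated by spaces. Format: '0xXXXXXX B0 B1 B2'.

Sextets: 6=58, q=42, a=26, u=46
24-bit: (58<<18) | (42<<12) | (26<<6) | 46
      = 0xE80000 | 0x02A000 | 0x000680 | 0x00002E
      = 0xEAA6AE
Bytes: (v>>16)&0xFF=EA, (v>>8)&0xFF=A6, v&0xFF=AE

Answer: 0xEAA6AE EA A6 AE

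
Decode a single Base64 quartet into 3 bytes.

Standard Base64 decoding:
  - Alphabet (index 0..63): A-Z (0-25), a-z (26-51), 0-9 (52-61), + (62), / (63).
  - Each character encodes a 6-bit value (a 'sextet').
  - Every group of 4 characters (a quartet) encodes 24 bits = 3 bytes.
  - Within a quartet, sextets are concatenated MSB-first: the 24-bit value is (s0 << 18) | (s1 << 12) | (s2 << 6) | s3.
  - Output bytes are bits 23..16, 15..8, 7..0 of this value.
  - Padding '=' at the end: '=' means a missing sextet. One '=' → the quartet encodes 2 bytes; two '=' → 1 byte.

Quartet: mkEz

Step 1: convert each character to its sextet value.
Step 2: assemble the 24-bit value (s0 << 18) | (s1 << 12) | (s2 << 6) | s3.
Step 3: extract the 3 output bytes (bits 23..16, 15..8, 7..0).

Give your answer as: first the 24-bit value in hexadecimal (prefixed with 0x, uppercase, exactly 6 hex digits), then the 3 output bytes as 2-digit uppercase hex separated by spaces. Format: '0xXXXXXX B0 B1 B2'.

Sextets: m=38, k=36, E=4, z=51
24-bit: (38<<18) | (36<<12) | (4<<6) | 51
      = 0x980000 | 0x024000 | 0x000100 | 0x000033
      = 0x9A4133
Bytes: (v>>16)&0xFF=9A, (v>>8)&0xFF=41, v&0xFF=33

Answer: 0x9A4133 9A 41 33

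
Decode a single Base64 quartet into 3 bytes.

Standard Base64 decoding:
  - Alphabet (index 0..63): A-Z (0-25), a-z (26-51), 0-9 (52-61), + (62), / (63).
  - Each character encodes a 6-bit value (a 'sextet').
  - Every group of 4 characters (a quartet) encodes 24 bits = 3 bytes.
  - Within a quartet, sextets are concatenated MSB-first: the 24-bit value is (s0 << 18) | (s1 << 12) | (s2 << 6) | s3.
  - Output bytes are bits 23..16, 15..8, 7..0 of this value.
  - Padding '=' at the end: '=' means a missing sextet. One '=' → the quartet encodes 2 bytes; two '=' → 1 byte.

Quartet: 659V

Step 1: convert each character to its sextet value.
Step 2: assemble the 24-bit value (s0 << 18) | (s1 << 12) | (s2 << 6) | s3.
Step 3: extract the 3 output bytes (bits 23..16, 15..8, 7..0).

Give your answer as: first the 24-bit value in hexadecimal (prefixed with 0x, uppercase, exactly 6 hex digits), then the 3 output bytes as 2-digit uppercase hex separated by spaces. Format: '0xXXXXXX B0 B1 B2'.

Sextets: 6=58, 5=57, 9=61, V=21
24-bit: (58<<18) | (57<<12) | (61<<6) | 21
      = 0xE80000 | 0x039000 | 0x000F40 | 0x000015
      = 0xEB9F55
Bytes: (v>>16)&0xFF=EB, (v>>8)&0xFF=9F, v&0xFF=55

Answer: 0xEB9F55 EB 9F 55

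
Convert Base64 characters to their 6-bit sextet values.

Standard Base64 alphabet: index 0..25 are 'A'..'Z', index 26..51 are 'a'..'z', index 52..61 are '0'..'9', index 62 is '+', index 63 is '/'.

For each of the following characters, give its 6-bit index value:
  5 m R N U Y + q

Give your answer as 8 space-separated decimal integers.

Answer: 57 38 17 13 20 24 62 42

Derivation:
'5': 0..9 range, 52 + ord('5') − ord('0') = 57
'm': a..z range, 26 + ord('m') − ord('a') = 38
'R': A..Z range, ord('R') − ord('A') = 17
'N': A..Z range, ord('N') − ord('A') = 13
'U': A..Z range, ord('U') − ord('A') = 20
'Y': A..Z range, ord('Y') − ord('A') = 24
'+': index 62
'q': a..z range, 26 + ord('q') − ord('a') = 42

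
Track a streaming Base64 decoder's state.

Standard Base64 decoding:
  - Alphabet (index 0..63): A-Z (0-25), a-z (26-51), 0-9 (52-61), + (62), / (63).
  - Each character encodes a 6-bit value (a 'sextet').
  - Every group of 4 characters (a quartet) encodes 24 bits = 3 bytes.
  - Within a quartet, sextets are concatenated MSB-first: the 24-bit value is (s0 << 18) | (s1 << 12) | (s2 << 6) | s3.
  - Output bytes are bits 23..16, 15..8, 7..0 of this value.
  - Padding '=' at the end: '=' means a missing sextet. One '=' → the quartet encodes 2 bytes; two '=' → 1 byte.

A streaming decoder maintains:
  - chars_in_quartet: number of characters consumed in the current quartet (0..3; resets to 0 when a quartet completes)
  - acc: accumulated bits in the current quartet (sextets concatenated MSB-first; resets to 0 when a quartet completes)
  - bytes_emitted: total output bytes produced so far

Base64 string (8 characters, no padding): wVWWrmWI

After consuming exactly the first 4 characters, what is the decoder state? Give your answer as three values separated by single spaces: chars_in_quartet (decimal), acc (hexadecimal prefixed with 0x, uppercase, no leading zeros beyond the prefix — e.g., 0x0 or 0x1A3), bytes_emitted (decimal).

After char 0 ('w'=48): chars_in_quartet=1 acc=0x30 bytes_emitted=0
After char 1 ('V'=21): chars_in_quartet=2 acc=0xC15 bytes_emitted=0
After char 2 ('W'=22): chars_in_quartet=3 acc=0x30556 bytes_emitted=0
After char 3 ('W'=22): chars_in_quartet=4 acc=0xC15596 -> emit C1 55 96, reset; bytes_emitted=3

Answer: 0 0x0 3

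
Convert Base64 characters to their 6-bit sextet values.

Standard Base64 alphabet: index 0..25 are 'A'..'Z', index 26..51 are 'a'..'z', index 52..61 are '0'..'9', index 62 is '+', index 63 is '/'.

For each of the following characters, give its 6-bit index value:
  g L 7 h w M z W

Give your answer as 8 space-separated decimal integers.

'g': a..z range, 26 + ord('g') − ord('a') = 32
'L': A..Z range, ord('L') − ord('A') = 11
'7': 0..9 range, 52 + ord('7') − ord('0') = 59
'h': a..z range, 26 + ord('h') − ord('a') = 33
'w': a..z range, 26 + ord('w') − ord('a') = 48
'M': A..Z range, ord('M') − ord('A') = 12
'z': a..z range, 26 + ord('z') − ord('a') = 51
'W': A..Z range, ord('W') − ord('A') = 22

Answer: 32 11 59 33 48 12 51 22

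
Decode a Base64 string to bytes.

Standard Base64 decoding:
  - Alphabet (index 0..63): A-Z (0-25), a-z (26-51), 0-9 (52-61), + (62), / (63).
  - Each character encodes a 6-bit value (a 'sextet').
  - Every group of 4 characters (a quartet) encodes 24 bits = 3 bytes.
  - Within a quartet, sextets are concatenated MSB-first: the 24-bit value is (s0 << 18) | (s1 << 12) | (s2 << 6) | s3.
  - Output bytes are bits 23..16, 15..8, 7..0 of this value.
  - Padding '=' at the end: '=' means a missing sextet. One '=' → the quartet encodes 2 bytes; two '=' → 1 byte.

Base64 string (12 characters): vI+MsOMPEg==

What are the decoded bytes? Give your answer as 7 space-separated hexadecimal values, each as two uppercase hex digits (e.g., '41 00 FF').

After char 0 ('v'=47): chars_in_quartet=1 acc=0x2F bytes_emitted=0
After char 1 ('I'=8): chars_in_quartet=2 acc=0xBC8 bytes_emitted=0
After char 2 ('+'=62): chars_in_quartet=3 acc=0x2F23E bytes_emitted=0
After char 3 ('M'=12): chars_in_quartet=4 acc=0xBC8F8C -> emit BC 8F 8C, reset; bytes_emitted=3
After char 4 ('s'=44): chars_in_quartet=1 acc=0x2C bytes_emitted=3
After char 5 ('O'=14): chars_in_quartet=2 acc=0xB0E bytes_emitted=3
After char 6 ('M'=12): chars_in_quartet=3 acc=0x2C38C bytes_emitted=3
After char 7 ('P'=15): chars_in_quartet=4 acc=0xB0E30F -> emit B0 E3 0F, reset; bytes_emitted=6
After char 8 ('E'=4): chars_in_quartet=1 acc=0x4 bytes_emitted=6
After char 9 ('g'=32): chars_in_quartet=2 acc=0x120 bytes_emitted=6
Padding '==': partial quartet acc=0x120 -> emit 12; bytes_emitted=7

Answer: BC 8F 8C B0 E3 0F 12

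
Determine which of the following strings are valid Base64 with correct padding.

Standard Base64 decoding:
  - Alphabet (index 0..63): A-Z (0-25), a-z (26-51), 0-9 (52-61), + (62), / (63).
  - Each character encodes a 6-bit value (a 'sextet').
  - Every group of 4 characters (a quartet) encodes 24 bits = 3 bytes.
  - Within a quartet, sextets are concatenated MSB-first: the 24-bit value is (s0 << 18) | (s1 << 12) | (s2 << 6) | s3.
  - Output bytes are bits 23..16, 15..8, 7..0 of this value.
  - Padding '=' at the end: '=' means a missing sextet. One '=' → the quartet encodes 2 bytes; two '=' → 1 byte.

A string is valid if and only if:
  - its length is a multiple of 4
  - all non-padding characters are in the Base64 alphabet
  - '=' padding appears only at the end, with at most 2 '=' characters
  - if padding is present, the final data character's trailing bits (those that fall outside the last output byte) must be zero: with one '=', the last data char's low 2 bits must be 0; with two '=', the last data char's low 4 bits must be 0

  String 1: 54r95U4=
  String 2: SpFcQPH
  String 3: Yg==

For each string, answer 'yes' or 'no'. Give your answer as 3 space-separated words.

Answer: yes no yes

Derivation:
String 1: '54r95U4=' → valid
String 2: 'SpFcQPH' → invalid (len=7 not mult of 4)
String 3: 'Yg==' → valid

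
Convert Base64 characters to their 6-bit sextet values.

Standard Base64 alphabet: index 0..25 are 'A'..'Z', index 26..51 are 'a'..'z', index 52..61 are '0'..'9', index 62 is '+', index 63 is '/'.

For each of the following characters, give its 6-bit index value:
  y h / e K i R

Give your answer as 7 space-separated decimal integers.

'y': a..z range, 26 + ord('y') − ord('a') = 50
'h': a..z range, 26 + ord('h') − ord('a') = 33
'/': index 63
'e': a..z range, 26 + ord('e') − ord('a') = 30
'K': A..Z range, ord('K') − ord('A') = 10
'i': a..z range, 26 + ord('i') − ord('a') = 34
'R': A..Z range, ord('R') − ord('A') = 17

Answer: 50 33 63 30 10 34 17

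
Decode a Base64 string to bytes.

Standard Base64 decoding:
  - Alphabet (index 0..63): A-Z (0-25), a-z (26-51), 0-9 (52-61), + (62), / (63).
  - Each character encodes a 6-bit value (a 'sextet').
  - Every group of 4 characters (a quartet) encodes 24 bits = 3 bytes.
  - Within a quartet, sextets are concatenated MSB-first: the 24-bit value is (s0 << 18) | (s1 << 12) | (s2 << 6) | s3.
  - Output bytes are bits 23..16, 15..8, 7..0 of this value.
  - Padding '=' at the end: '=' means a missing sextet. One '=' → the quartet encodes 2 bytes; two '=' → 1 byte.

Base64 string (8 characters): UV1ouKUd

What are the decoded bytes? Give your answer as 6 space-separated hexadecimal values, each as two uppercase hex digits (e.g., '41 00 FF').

Answer: 51 5D 68 B8 A5 1D

Derivation:
After char 0 ('U'=20): chars_in_quartet=1 acc=0x14 bytes_emitted=0
After char 1 ('V'=21): chars_in_quartet=2 acc=0x515 bytes_emitted=0
After char 2 ('1'=53): chars_in_quartet=3 acc=0x14575 bytes_emitted=0
After char 3 ('o'=40): chars_in_quartet=4 acc=0x515D68 -> emit 51 5D 68, reset; bytes_emitted=3
After char 4 ('u'=46): chars_in_quartet=1 acc=0x2E bytes_emitted=3
After char 5 ('K'=10): chars_in_quartet=2 acc=0xB8A bytes_emitted=3
After char 6 ('U'=20): chars_in_quartet=3 acc=0x2E294 bytes_emitted=3
After char 7 ('d'=29): chars_in_quartet=4 acc=0xB8A51D -> emit B8 A5 1D, reset; bytes_emitted=6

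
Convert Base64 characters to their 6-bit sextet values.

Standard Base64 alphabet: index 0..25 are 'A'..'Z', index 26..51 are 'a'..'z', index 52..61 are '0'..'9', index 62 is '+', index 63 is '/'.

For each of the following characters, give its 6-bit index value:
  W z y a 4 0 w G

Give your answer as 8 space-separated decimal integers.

Answer: 22 51 50 26 56 52 48 6

Derivation:
'W': A..Z range, ord('W') − ord('A') = 22
'z': a..z range, 26 + ord('z') − ord('a') = 51
'y': a..z range, 26 + ord('y') − ord('a') = 50
'a': a..z range, 26 + ord('a') − ord('a') = 26
'4': 0..9 range, 52 + ord('4') − ord('0') = 56
'0': 0..9 range, 52 + ord('0') − ord('0') = 52
'w': a..z range, 26 + ord('w') − ord('a') = 48
'G': A..Z range, ord('G') − ord('A') = 6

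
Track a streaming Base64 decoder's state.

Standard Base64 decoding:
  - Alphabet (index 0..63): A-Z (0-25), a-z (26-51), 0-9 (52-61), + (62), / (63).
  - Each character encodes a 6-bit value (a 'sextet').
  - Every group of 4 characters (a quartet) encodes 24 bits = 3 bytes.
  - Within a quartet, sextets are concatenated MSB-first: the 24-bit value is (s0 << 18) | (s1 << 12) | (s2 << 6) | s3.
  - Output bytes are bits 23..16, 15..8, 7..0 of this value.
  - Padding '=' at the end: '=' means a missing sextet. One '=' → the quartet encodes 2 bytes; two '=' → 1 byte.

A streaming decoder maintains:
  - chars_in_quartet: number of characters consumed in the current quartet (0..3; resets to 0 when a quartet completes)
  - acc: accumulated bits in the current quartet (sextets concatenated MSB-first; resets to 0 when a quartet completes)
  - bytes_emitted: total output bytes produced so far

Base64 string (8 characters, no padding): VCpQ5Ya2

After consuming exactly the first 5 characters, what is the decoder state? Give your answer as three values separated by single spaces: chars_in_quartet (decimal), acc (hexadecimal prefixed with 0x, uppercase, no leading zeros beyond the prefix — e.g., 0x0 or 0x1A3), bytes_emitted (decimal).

Answer: 1 0x39 3

Derivation:
After char 0 ('V'=21): chars_in_quartet=1 acc=0x15 bytes_emitted=0
After char 1 ('C'=2): chars_in_quartet=2 acc=0x542 bytes_emitted=0
After char 2 ('p'=41): chars_in_quartet=3 acc=0x150A9 bytes_emitted=0
After char 3 ('Q'=16): chars_in_quartet=4 acc=0x542A50 -> emit 54 2A 50, reset; bytes_emitted=3
After char 4 ('5'=57): chars_in_quartet=1 acc=0x39 bytes_emitted=3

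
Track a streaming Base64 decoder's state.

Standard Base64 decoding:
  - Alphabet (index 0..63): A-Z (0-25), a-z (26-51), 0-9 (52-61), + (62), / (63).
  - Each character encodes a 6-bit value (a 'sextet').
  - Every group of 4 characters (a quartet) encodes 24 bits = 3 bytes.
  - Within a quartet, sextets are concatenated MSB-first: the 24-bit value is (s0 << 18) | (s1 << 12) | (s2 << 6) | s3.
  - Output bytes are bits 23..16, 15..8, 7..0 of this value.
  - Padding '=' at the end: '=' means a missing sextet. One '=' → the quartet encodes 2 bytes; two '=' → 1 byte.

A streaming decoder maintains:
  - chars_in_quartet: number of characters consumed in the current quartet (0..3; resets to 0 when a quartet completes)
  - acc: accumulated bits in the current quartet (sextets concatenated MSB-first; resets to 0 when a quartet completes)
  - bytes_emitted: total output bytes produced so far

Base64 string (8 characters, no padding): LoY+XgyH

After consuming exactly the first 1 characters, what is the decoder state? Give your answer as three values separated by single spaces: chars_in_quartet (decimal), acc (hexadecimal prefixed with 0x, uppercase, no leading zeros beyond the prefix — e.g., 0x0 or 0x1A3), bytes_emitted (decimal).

After char 0 ('L'=11): chars_in_quartet=1 acc=0xB bytes_emitted=0

Answer: 1 0xB 0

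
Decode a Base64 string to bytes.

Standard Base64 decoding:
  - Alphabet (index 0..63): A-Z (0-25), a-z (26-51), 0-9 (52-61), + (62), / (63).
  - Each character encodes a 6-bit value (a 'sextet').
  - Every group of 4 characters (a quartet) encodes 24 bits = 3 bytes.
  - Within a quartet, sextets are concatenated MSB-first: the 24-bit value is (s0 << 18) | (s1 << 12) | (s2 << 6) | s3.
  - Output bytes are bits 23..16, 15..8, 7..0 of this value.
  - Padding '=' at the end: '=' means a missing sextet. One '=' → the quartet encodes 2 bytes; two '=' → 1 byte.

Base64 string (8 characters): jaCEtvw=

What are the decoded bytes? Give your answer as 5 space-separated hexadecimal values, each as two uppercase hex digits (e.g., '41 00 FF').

Answer: 8D A0 84 B6 FC

Derivation:
After char 0 ('j'=35): chars_in_quartet=1 acc=0x23 bytes_emitted=0
After char 1 ('a'=26): chars_in_quartet=2 acc=0x8DA bytes_emitted=0
After char 2 ('C'=2): chars_in_quartet=3 acc=0x23682 bytes_emitted=0
After char 3 ('E'=4): chars_in_quartet=4 acc=0x8DA084 -> emit 8D A0 84, reset; bytes_emitted=3
After char 4 ('t'=45): chars_in_quartet=1 acc=0x2D bytes_emitted=3
After char 5 ('v'=47): chars_in_quartet=2 acc=0xB6F bytes_emitted=3
After char 6 ('w'=48): chars_in_quartet=3 acc=0x2DBF0 bytes_emitted=3
Padding '=': partial quartet acc=0x2DBF0 -> emit B6 FC; bytes_emitted=5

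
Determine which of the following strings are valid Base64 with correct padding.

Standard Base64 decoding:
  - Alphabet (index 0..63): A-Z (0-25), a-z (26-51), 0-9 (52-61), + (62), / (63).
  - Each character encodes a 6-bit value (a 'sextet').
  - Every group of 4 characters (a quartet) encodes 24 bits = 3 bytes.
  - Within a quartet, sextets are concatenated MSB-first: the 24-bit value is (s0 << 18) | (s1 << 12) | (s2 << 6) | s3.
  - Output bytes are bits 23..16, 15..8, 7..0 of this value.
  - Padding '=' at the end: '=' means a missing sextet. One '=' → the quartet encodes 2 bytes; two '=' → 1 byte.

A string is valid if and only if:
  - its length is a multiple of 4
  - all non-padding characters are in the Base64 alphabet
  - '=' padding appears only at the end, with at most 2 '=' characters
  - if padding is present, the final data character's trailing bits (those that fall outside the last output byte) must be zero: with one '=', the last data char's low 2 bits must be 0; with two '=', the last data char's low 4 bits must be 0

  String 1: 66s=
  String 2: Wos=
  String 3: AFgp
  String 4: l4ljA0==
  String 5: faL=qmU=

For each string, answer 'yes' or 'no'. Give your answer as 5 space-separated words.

String 1: '66s=' → valid
String 2: 'Wos=' → valid
String 3: 'AFgp' → valid
String 4: 'l4ljA0==' → invalid (bad trailing bits)
String 5: 'faL=qmU=' → invalid (bad char(s): ['=']; '=' in middle)

Answer: yes yes yes no no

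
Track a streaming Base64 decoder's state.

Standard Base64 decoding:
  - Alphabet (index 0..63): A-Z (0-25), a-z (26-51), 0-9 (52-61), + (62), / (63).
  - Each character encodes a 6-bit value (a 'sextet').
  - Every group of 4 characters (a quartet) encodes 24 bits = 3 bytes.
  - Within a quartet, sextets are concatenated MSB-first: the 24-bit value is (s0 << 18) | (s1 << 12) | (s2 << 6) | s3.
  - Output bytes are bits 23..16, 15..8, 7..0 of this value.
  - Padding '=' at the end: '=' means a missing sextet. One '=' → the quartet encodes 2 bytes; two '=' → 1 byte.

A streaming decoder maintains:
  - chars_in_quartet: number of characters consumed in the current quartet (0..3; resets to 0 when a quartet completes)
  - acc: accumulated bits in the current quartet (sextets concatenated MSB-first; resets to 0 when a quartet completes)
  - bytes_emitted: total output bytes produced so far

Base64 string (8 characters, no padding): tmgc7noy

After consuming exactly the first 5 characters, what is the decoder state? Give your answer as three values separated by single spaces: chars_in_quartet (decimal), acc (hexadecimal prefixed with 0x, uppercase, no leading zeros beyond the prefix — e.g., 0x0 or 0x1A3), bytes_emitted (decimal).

Answer: 1 0x3B 3

Derivation:
After char 0 ('t'=45): chars_in_quartet=1 acc=0x2D bytes_emitted=0
After char 1 ('m'=38): chars_in_quartet=2 acc=0xB66 bytes_emitted=0
After char 2 ('g'=32): chars_in_quartet=3 acc=0x2D9A0 bytes_emitted=0
After char 3 ('c'=28): chars_in_quartet=4 acc=0xB6681C -> emit B6 68 1C, reset; bytes_emitted=3
After char 4 ('7'=59): chars_in_quartet=1 acc=0x3B bytes_emitted=3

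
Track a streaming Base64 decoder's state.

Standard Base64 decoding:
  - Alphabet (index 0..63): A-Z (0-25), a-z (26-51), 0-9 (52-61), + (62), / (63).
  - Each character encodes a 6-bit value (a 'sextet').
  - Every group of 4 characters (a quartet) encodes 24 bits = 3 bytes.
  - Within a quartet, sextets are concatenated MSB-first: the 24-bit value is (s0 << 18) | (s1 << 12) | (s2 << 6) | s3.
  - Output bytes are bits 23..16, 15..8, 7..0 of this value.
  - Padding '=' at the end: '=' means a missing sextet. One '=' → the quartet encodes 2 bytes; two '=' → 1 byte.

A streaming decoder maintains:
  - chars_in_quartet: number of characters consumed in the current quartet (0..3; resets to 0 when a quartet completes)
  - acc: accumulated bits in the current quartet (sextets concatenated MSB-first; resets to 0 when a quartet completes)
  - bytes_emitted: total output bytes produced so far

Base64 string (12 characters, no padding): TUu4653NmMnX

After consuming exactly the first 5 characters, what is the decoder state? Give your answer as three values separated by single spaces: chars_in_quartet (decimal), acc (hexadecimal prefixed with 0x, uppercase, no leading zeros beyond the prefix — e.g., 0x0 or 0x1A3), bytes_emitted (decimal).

Answer: 1 0x3A 3

Derivation:
After char 0 ('T'=19): chars_in_quartet=1 acc=0x13 bytes_emitted=0
After char 1 ('U'=20): chars_in_quartet=2 acc=0x4D4 bytes_emitted=0
After char 2 ('u'=46): chars_in_quartet=3 acc=0x1352E bytes_emitted=0
After char 3 ('4'=56): chars_in_quartet=4 acc=0x4D4BB8 -> emit 4D 4B B8, reset; bytes_emitted=3
After char 4 ('6'=58): chars_in_quartet=1 acc=0x3A bytes_emitted=3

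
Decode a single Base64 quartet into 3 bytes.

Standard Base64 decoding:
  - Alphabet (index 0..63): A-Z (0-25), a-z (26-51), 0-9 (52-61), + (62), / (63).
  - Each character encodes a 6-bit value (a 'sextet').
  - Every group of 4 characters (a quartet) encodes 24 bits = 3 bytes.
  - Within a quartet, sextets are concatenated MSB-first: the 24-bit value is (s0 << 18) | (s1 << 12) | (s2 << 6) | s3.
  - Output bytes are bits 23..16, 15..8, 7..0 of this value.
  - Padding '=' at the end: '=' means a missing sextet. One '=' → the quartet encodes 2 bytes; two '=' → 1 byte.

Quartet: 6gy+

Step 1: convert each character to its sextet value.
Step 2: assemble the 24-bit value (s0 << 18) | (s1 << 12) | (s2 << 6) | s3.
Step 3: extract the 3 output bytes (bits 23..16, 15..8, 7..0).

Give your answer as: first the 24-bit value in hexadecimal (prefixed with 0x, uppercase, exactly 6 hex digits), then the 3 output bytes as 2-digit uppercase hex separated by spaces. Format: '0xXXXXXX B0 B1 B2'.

Sextets: 6=58, g=32, y=50, +=62
24-bit: (58<<18) | (32<<12) | (50<<6) | 62
      = 0xE80000 | 0x020000 | 0x000C80 | 0x00003E
      = 0xEA0CBE
Bytes: (v>>16)&0xFF=EA, (v>>8)&0xFF=0C, v&0xFF=BE

Answer: 0xEA0CBE EA 0C BE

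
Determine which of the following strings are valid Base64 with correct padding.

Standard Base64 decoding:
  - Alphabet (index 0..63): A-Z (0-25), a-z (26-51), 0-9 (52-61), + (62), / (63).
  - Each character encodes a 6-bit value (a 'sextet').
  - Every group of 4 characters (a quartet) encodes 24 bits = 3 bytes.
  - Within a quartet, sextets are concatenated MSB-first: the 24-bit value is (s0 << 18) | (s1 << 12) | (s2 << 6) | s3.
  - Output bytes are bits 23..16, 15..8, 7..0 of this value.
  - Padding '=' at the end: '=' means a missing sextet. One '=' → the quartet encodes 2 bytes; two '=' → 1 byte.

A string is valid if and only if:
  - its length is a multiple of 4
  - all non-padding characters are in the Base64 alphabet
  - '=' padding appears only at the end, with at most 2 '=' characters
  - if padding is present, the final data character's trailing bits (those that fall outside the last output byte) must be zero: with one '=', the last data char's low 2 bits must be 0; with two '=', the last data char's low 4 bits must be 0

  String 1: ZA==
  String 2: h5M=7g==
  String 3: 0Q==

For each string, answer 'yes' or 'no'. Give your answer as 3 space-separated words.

String 1: 'ZA==' → valid
String 2: 'h5M=7g==' → invalid (bad char(s): ['=']; '=' in middle)
String 3: '0Q==' → valid

Answer: yes no yes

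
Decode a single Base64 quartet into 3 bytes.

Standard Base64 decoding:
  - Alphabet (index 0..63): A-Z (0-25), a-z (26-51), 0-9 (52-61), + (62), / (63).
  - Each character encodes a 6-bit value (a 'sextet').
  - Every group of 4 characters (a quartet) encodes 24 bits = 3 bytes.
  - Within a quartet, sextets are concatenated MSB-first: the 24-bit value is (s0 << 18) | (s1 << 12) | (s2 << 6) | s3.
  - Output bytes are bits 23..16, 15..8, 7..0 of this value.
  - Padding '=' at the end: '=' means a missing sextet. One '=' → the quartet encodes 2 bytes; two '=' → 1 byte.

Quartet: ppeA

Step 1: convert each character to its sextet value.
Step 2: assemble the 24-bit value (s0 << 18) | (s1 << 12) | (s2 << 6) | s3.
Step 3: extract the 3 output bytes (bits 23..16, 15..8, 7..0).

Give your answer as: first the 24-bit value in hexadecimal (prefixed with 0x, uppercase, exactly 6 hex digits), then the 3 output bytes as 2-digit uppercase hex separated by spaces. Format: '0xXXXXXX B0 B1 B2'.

Sextets: p=41, p=41, e=30, A=0
24-bit: (41<<18) | (41<<12) | (30<<6) | 0
      = 0xA40000 | 0x029000 | 0x000780 | 0x000000
      = 0xA69780
Bytes: (v>>16)&0xFF=A6, (v>>8)&0xFF=97, v&0xFF=80

Answer: 0xA69780 A6 97 80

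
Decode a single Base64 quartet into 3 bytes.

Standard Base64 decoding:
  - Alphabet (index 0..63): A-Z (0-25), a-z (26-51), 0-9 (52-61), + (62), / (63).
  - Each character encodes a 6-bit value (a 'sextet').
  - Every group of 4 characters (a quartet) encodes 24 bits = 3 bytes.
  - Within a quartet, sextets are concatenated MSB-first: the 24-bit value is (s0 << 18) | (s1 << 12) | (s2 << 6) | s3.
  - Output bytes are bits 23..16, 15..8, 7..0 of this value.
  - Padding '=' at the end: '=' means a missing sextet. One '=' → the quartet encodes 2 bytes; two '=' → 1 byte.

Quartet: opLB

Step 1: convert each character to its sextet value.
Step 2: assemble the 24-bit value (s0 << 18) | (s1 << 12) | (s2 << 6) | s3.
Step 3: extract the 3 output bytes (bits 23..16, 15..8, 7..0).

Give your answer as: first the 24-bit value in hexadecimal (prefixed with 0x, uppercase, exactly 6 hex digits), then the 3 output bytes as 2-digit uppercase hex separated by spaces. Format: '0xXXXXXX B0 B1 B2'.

Sextets: o=40, p=41, L=11, B=1
24-bit: (40<<18) | (41<<12) | (11<<6) | 1
      = 0xA00000 | 0x029000 | 0x0002C0 | 0x000001
      = 0xA292C1
Bytes: (v>>16)&0xFF=A2, (v>>8)&0xFF=92, v&0xFF=C1

Answer: 0xA292C1 A2 92 C1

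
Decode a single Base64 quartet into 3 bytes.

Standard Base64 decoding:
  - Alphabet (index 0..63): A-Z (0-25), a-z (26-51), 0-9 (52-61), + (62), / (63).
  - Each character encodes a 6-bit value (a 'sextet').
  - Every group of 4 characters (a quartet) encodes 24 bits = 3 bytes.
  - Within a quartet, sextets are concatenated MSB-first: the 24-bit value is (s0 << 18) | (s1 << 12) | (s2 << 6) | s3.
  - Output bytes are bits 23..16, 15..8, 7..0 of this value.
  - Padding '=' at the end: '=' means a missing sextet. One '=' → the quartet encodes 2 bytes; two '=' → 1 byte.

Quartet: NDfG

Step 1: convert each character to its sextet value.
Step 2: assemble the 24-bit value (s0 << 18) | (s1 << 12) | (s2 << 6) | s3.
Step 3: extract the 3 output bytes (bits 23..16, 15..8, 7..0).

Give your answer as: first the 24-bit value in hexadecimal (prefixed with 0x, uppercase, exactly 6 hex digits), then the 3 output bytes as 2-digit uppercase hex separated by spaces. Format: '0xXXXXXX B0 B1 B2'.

Sextets: N=13, D=3, f=31, G=6
24-bit: (13<<18) | (3<<12) | (31<<6) | 6
      = 0x340000 | 0x003000 | 0x0007C0 | 0x000006
      = 0x3437C6
Bytes: (v>>16)&0xFF=34, (v>>8)&0xFF=37, v&0xFF=C6

Answer: 0x3437C6 34 37 C6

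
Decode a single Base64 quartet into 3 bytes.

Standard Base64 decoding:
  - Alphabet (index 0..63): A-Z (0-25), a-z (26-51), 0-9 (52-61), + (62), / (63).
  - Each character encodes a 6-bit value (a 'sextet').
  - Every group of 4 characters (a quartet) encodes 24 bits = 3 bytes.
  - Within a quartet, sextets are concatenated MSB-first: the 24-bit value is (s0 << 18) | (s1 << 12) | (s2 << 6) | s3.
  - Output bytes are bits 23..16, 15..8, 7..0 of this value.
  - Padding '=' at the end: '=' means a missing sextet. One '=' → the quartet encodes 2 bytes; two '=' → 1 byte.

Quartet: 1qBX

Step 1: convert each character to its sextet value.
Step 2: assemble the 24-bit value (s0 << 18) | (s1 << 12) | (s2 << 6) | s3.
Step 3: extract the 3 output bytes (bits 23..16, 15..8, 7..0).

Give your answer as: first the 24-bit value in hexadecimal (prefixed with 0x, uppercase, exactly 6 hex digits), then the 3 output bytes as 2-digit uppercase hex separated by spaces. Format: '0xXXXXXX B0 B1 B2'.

Sextets: 1=53, q=42, B=1, X=23
24-bit: (53<<18) | (42<<12) | (1<<6) | 23
      = 0xD40000 | 0x02A000 | 0x000040 | 0x000017
      = 0xD6A057
Bytes: (v>>16)&0xFF=D6, (v>>8)&0xFF=A0, v&0xFF=57

Answer: 0xD6A057 D6 A0 57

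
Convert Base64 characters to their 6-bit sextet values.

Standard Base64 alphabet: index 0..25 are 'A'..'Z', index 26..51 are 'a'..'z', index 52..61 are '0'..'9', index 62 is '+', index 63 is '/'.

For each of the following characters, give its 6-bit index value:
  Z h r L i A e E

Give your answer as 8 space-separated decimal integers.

'Z': A..Z range, ord('Z') − ord('A') = 25
'h': a..z range, 26 + ord('h') − ord('a') = 33
'r': a..z range, 26 + ord('r') − ord('a') = 43
'L': A..Z range, ord('L') − ord('A') = 11
'i': a..z range, 26 + ord('i') − ord('a') = 34
'A': A..Z range, ord('A') − ord('A') = 0
'e': a..z range, 26 + ord('e') − ord('a') = 30
'E': A..Z range, ord('E') − ord('A') = 4

Answer: 25 33 43 11 34 0 30 4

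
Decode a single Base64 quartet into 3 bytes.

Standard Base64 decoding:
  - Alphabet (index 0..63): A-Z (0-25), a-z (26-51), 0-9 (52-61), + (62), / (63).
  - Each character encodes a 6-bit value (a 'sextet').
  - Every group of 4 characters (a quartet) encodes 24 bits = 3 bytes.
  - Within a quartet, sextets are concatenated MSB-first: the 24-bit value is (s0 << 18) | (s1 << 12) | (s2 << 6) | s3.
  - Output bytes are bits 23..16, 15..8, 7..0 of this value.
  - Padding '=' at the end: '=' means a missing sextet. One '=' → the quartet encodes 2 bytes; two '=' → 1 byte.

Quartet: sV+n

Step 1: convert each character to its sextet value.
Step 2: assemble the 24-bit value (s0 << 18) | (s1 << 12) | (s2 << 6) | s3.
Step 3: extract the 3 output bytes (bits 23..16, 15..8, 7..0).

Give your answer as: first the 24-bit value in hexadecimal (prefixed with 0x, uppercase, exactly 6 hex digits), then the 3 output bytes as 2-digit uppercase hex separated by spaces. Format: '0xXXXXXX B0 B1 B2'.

Answer: 0xB15FA7 B1 5F A7

Derivation:
Sextets: s=44, V=21, +=62, n=39
24-bit: (44<<18) | (21<<12) | (62<<6) | 39
      = 0xB00000 | 0x015000 | 0x000F80 | 0x000027
      = 0xB15FA7
Bytes: (v>>16)&0xFF=B1, (v>>8)&0xFF=5F, v&0xFF=A7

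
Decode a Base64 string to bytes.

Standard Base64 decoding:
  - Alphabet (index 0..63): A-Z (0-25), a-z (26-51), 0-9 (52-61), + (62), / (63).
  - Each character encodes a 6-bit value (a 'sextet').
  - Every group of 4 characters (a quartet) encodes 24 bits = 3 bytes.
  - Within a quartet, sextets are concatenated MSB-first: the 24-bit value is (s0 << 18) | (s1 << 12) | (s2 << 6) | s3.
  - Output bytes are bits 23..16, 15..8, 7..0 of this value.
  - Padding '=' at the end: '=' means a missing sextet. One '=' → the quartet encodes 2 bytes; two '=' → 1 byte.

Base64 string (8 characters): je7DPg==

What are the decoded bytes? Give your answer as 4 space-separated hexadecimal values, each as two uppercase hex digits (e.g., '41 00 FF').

After char 0 ('j'=35): chars_in_quartet=1 acc=0x23 bytes_emitted=0
After char 1 ('e'=30): chars_in_quartet=2 acc=0x8DE bytes_emitted=0
After char 2 ('7'=59): chars_in_quartet=3 acc=0x237BB bytes_emitted=0
After char 3 ('D'=3): chars_in_quartet=4 acc=0x8DEEC3 -> emit 8D EE C3, reset; bytes_emitted=3
After char 4 ('P'=15): chars_in_quartet=1 acc=0xF bytes_emitted=3
After char 5 ('g'=32): chars_in_quartet=2 acc=0x3E0 bytes_emitted=3
Padding '==': partial quartet acc=0x3E0 -> emit 3E; bytes_emitted=4

Answer: 8D EE C3 3E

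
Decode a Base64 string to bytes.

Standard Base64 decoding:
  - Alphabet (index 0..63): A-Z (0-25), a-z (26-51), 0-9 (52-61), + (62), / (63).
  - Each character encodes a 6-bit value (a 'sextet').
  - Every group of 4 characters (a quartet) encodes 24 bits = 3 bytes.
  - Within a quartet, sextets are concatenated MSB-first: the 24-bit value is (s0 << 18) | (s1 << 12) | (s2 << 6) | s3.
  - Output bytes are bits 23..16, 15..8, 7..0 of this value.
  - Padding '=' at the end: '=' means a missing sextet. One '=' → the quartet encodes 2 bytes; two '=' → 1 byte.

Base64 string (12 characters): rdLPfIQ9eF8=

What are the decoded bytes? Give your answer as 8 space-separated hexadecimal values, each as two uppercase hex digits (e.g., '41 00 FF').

After char 0 ('r'=43): chars_in_quartet=1 acc=0x2B bytes_emitted=0
After char 1 ('d'=29): chars_in_quartet=2 acc=0xADD bytes_emitted=0
After char 2 ('L'=11): chars_in_quartet=3 acc=0x2B74B bytes_emitted=0
After char 3 ('P'=15): chars_in_quartet=4 acc=0xADD2CF -> emit AD D2 CF, reset; bytes_emitted=3
After char 4 ('f'=31): chars_in_quartet=1 acc=0x1F bytes_emitted=3
After char 5 ('I'=8): chars_in_quartet=2 acc=0x7C8 bytes_emitted=3
After char 6 ('Q'=16): chars_in_quartet=3 acc=0x1F210 bytes_emitted=3
After char 7 ('9'=61): chars_in_quartet=4 acc=0x7C843D -> emit 7C 84 3D, reset; bytes_emitted=6
After char 8 ('e'=30): chars_in_quartet=1 acc=0x1E bytes_emitted=6
After char 9 ('F'=5): chars_in_quartet=2 acc=0x785 bytes_emitted=6
After char 10 ('8'=60): chars_in_quartet=3 acc=0x1E17C bytes_emitted=6
Padding '=': partial quartet acc=0x1E17C -> emit 78 5F; bytes_emitted=8

Answer: AD D2 CF 7C 84 3D 78 5F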